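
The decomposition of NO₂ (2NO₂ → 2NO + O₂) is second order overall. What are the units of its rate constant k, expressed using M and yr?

M⁻¹·yr⁻¹

Step 1: For overall order n, rate = k × (concentration)^n.
Step 2: Rate has units M·yr⁻¹; concentration term has units M^2.
Step 3: k = rate / (concentration)^n, so units of k = M^(1-2)·yr⁻¹ = M⁻¹·yr⁻¹.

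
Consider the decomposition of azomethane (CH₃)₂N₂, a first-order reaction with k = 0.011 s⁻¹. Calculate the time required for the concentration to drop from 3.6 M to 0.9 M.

126 s

Step 1: For first-order: t = ln([azomethane]₀/[azomethane])/k
Step 2: t = ln(3.6/0.9)/0.011
Step 3: t = ln(4)/0.011
Step 4: t = 1.386/0.011 = 126 s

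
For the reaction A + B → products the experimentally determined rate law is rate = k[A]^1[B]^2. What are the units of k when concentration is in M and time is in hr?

M⁻²·hr⁻¹

Step 1: Overall order = 1 + 2 = 3.
Step 2: rate has units M·hr⁻¹; [A]^1[B]^2 has units M^3.
Step 3: k = rate/([A]^1[B]^2), so units of k = M^(1-3)·hr⁻¹ = M⁻²·hr⁻¹.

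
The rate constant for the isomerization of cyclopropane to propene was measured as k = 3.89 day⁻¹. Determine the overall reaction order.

first order (1)

Step 1: The units of k for an nth-order reaction are (concentration)^(1-n)·(time)⁻¹.
Step 2: Here k has units day⁻¹, so the concentration exponent is 0.
Step 3: 1 - n = 0 ⇒ n = 1. The reaction is first order.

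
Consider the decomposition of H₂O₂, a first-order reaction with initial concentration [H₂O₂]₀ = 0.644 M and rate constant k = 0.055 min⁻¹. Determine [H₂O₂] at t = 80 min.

0.007907 M

Step 1: For a first-order reaction: [H₂O₂] = [H₂O₂]₀ × e^(-kt)
Step 2: [H₂O₂] = 0.644 × e^(-0.055 × 80)
Step 3: [H₂O₂] = 0.644 × e^(-4.4)
Step 4: [H₂O₂] = 0.644 × 0.0122773 = 0.007907 M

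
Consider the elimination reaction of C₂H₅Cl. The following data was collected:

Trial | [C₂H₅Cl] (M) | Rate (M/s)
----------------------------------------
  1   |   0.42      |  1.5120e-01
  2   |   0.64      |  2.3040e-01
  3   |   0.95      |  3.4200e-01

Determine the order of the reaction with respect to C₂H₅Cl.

first order (1)

Step 1: Compare trials to find order n where rate₂/rate₁ = ([C₂H₅Cl]₂/[C₂H₅Cl]₁)^n
Step 2: rate₂/rate₁ = 2.3040e-01/1.5120e-01 = 1.524
Step 3: [C₂H₅Cl]₂/[C₂H₅Cl]₁ = 0.64/0.42 = 1.524
Step 4: n = ln(1.524)/ln(1.524) = 1.00 ≈ 1
Step 5: The reaction is first order in C₂H₅Cl.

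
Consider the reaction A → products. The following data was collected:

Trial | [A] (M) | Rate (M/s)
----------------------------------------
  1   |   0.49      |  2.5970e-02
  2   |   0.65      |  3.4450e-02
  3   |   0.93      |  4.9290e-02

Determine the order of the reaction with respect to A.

first order (1)

Step 1: Compare trials to find order n where rate₂/rate₁ = ([A]₂/[A]₁)^n
Step 2: rate₂/rate₁ = 3.4450e-02/2.5970e-02 = 1.327
Step 3: [A]₂/[A]₁ = 0.65/0.49 = 1.327
Step 4: n = ln(1.327)/ln(1.327) = 1.00 ≈ 1
Step 5: The reaction is first order in A.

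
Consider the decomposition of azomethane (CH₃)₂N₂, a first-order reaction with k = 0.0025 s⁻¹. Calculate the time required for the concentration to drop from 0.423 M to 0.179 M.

344 s

Step 1: For first-order: t = ln([azomethane]₀/[azomethane])/k
Step 2: t = ln(0.423/0.179)/0.0025
Step 3: t = ln(2.363)/0.0025
Step 4: t = 0.86/0.0025 = 344 s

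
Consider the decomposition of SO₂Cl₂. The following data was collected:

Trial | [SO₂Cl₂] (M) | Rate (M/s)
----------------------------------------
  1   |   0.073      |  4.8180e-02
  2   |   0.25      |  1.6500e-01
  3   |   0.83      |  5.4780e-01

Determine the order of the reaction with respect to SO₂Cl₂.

first order (1)

Step 1: Compare trials to find order n where rate₂/rate₁ = ([SO₂Cl₂]₂/[SO₂Cl₂]₁)^n
Step 2: rate₂/rate₁ = 1.6500e-01/4.8180e-02 = 3.425
Step 3: [SO₂Cl₂]₂/[SO₂Cl₂]₁ = 0.25/0.073 = 3.425
Step 4: n = ln(3.425)/ln(3.425) = 1.00 ≈ 1
Step 5: The reaction is first order in SO₂Cl₂.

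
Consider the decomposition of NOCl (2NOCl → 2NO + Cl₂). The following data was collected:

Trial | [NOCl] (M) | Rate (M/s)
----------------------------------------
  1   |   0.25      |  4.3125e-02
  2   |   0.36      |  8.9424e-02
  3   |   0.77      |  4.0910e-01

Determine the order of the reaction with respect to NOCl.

second order (2)

Step 1: Compare trials to find order n where rate₂/rate₁ = ([NOCl]₂/[NOCl]₁)^n
Step 2: rate₂/rate₁ = 8.9424e-02/4.3125e-02 = 2.074
Step 3: [NOCl]₂/[NOCl]₁ = 0.36/0.25 = 1.44
Step 4: n = ln(2.074)/ln(1.44) = 2.00 ≈ 2
Step 5: The reaction is second order in NOCl.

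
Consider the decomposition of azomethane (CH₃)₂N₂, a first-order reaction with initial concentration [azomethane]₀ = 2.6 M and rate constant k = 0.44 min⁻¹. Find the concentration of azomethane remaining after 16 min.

0.002278 M

Step 1: For a first-order reaction: [azomethane] = [azomethane]₀ × e^(-kt)
Step 2: [azomethane] = 2.6 × e^(-0.44 × 16)
Step 3: [azomethane] = 2.6 × e^(-7.04)
Step 4: [azomethane] = 2.6 × 0.000876127 = 0.002278 M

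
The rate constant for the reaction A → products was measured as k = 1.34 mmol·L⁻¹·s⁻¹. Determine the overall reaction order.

zeroth order (0)

Step 1: The units of k for an nth-order reaction are (concentration)^(1-n)·(time)⁻¹.
Step 2: Here k has units mmol·L⁻¹·s⁻¹, so the concentration exponent is 1.
Step 3: 1 - n = 1 ⇒ n = 0. The reaction is zeroth order.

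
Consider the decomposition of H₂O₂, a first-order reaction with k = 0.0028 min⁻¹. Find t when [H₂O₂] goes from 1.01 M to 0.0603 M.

1007 min

Step 1: For first-order: t = ln([H₂O₂]₀/[H₂O₂])/k
Step 2: t = ln(1.01/0.0603)/0.0028
Step 3: t = ln(16.75)/0.0028
Step 4: t = 2.818/0.0028 = 1007 min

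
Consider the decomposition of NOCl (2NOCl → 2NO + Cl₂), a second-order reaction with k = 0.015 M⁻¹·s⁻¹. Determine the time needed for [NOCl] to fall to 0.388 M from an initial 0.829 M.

91.4 s

Step 1: For second-order: t = (1/[NOCl] - 1/[NOCl]₀)/k
Step 2: t = (1/0.388 - 1/0.829)/0.015
Step 3: t = (2.577 - 1.206)/0.015
Step 4: t = 1.371/0.015 = 91.4 s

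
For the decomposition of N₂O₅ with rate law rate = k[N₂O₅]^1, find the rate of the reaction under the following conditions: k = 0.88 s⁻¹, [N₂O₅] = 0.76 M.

0.6688 M/s

Step 1: Identify the rate law: rate = k[N₂O₅]^1
Step 2: Substitute values: rate = 0.88 × (0.76)^1
Step 3: Calculate: rate = 0.88 × 0.76 = 0.6688 M/s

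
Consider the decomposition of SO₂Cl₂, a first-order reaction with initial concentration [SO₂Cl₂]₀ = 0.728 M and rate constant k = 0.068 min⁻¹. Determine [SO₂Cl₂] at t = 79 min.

0.003381 M

Step 1: For a first-order reaction: [SO₂Cl₂] = [SO₂Cl₂]₀ × e^(-kt)
Step 2: [SO₂Cl₂] = 0.728 × e^(-0.068 × 79)
Step 3: [SO₂Cl₂] = 0.728 × e^(-5.372)
Step 4: [SO₂Cl₂] = 0.728 × 0.00464483 = 0.003381 M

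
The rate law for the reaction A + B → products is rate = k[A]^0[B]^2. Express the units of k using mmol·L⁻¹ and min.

(mmol·L⁻¹)⁻¹·min⁻¹

Step 1: Overall order = 0 + 2 = 2.
Step 2: rate has units mmol·L⁻¹·min⁻¹; [A]^0[B]^2 has units (mmol·L⁻¹)^2.
Step 3: k = rate/([A]^0[B]^2), so units of k = (mmol·L⁻¹)^(1-2)·min⁻¹ = (mmol·L⁻¹)⁻¹·min⁻¹.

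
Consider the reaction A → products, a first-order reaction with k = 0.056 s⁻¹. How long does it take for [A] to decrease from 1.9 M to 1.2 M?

8.206 s

Step 1: For first-order: t = ln([A]₀/[A])/k
Step 2: t = ln(1.9/1.2)/0.056
Step 3: t = ln(1.583)/0.056
Step 4: t = 0.4595/0.056 = 8.206 s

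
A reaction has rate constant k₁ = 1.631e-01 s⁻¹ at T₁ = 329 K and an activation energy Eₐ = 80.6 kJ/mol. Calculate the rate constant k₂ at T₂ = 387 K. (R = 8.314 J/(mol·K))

1.350e+01 s⁻¹

Step 1: Use the two-temperature Arrhenius form: ln(k₂/k₁) = -Eₐ/R × (1/T₂ - 1/T₁)
Step 2: Convert Eₐ to J/mol: 80.6 kJ/mol = 80600 J/mol
Step 3: 1/T₂ - 1/T₁ = 1/387 - 1/329 = -4.555343e-04 K⁻¹
Step 4: ln(k₂/k₁) = -80600/8.314 × -4.555343e-04 = 4.41617
Step 5: k₂ = k₁ × exp(4.41617) = 1.631e-01 × 8.27786e+01 = 1.350e+01 s⁻¹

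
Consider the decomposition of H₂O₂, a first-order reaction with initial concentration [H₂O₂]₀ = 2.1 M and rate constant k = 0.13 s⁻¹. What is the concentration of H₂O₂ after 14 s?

0.3403 M

Step 1: For a first-order reaction: [H₂O₂] = [H₂O₂]₀ × e^(-kt)
Step 2: [H₂O₂] = 2.1 × e^(-0.13 × 14)
Step 3: [H₂O₂] = 2.1 × e^(-1.82)
Step 4: [H₂O₂] = 2.1 × 0.162026 = 0.3403 M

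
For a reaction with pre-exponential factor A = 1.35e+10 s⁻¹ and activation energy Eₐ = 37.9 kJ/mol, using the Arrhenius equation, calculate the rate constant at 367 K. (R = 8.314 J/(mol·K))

5.44e+04 s⁻¹

Step 1: Use the Arrhenius equation: k = A × exp(-Eₐ/RT)
Step 2: Convert Eₐ to J/mol: 37.9 kJ/mol = 37900 J/mol
Step 3: Calculate the exponent: -Eₐ/(RT) = -37900/(8.314 × 367) = -12.42119
Step 4: k = 1.35e+10 × exp(-12.42119)
Step 5: k = 1.35e+10 × 4.03223e-06 = 5.4435e+04 s⁻¹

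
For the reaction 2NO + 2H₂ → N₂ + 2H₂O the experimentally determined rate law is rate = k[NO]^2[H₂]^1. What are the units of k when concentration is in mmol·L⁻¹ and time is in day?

(mmol·L⁻¹)⁻²·day⁻¹

Step 1: Overall order = 2 + 1 = 3.
Step 2: rate has units mmol·L⁻¹·day⁻¹; [NO]^2[H₂]^1 has units (mmol·L⁻¹)^3.
Step 3: k = rate/([NO]^2[H₂]^1), so units of k = (mmol·L⁻¹)^(1-3)·day⁻¹ = (mmol·L⁻¹)⁻²·day⁻¹.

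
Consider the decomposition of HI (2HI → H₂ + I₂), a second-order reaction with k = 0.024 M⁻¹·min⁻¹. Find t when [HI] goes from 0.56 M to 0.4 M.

29.76 min

Step 1: For second-order: t = (1/[HI] - 1/[HI]₀)/k
Step 2: t = (1/0.4 - 1/0.56)/0.024
Step 3: t = (2.5 - 1.786)/0.024
Step 4: t = 0.7143/0.024 = 29.76 min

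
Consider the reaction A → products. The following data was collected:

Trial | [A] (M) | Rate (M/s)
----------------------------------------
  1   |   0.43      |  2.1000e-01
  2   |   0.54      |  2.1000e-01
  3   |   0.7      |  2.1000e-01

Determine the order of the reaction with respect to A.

zeroth order (0)

Step 1: Compare trials - when concentration changes, rate stays constant.
Step 2: rate₂/rate₁ = 2.1000e-01/2.1000e-01 = 1
Step 3: [A]₂/[A]₁ = 0.54/0.43 = 1.256
Step 4: Since rate ratio ≈ (conc ratio)^0, the reaction is zeroth order.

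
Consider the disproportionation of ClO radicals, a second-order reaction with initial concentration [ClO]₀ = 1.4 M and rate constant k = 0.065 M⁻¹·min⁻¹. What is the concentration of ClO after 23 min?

0.4526 M

Step 1: For a second-order reaction: 1/[ClO] = 1/[ClO]₀ + kt
Step 2: 1/[ClO] = 1/1.4 + 0.065 × 23
Step 3: 1/[ClO] = 0.7143 + 1.495 = 2.209
Step 4: [ClO] = 1/2.209 = 0.4526 M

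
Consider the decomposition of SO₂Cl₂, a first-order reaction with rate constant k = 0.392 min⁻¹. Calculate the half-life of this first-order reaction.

1.768 min

Step 1: For a first-order reaction, t₁/₂ = ln(2)/k
Step 2: t₁/₂ = ln(2)/0.392
Step 3: t₁/₂ = 0.6931/0.392 = 1.768 min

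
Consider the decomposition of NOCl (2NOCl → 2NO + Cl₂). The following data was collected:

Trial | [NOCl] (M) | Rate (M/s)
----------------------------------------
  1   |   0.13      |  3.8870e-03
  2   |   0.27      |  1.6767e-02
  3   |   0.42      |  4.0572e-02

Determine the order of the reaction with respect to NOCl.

second order (2)

Step 1: Compare trials to find order n where rate₂/rate₁ = ([NOCl]₂/[NOCl]₁)^n
Step 2: rate₂/rate₁ = 1.6767e-02/3.8870e-03 = 4.314
Step 3: [NOCl]₂/[NOCl]₁ = 0.27/0.13 = 2.077
Step 4: n = ln(4.314)/ln(2.077) = 2.00 ≈ 2
Step 5: The reaction is second order in NOCl.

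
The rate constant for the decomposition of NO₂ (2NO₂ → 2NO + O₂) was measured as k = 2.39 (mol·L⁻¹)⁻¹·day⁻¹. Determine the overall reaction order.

second order (2)

Step 1: The units of k for an nth-order reaction are (concentration)^(1-n)·(time)⁻¹.
Step 2: Here k has units (mol·L⁻¹)⁻¹·day⁻¹, so the concentration exponent is -1.
Step 3: 1 - n = -1 ⇒ n = 2. The reaction is second order.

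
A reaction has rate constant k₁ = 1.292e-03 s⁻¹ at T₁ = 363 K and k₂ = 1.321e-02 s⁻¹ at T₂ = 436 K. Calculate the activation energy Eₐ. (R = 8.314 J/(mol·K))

41.9 kJ/mol

Step 1: Use the two-temperature Arrhenius form: ln(k₂/k₁) = -Eₐ/R × (1/T₂ - 1/T₁)
Step 2: ln(k₂/k₁) = ln(1.321e-02/1.292e-03) = ln(10.2245) = 2.32478
Step 3: 1/T₂ - 1/T₁ = 1/436 - 1/363 = -4.612430e-04 K⁻¹
Step 4: Eₐ = -R × ln(k₂/k₁) / (1/T₂ - 1/T₁) = -8.314 × 2.32478 / -4.612430e-04
Step 5: Eₐ = 4.1905e+04 J/mol = 41.9 kJ/mol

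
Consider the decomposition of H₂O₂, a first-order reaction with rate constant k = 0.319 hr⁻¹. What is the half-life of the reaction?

2.173 hr

Step 1: For a first-order reaction, t₁/₂ = ln(2)/k
Step 2: t₁/₂ = ln(2)/0.319
Step 3: t₁/₂ = 0.6931/0.319 = 2.173 hr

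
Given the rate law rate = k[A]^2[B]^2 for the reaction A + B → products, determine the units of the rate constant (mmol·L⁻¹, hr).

(mmol·L⁻¹)⁻³·hr⁻¹

Step 1: Overall order = 2 + 2 = 4.
Step 2: rate has units mmol·L⁻¹·hr⁻¹; [A]^2[B]^2 has units (mmol·L⁻¹)^4.
Step 3: k = rate/([A]^2[B]^2), so units of k = (mmol·L⁻¹)^(1-4)·hr⁻¹ = (mmol·L⁻¹)⁻³·hr⁻¹.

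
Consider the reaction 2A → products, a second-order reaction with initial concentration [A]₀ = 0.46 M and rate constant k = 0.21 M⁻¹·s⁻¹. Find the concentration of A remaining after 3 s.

0.3566 M

Step 1: For a second-order reaction: 1/[A] = 1/[A]₀ + kt
Step 2: 1/[A] = 1/0.46 + 0.21 × 3
Step 3: 1/[A] = 2.174 + 0.63 = 2.804
Step 4: [A] = 1/2.804 = 0.3566 M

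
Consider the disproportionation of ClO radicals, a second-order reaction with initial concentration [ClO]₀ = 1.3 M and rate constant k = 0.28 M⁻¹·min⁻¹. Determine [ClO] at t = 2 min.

0.7523 M

Step 1: For a second-order reaction: 1/[ClO] = 1/[ClO]₀ + kt
Step 2: 1/[ClO] = 1/1.3 + 0.28 × 2
Step 3: 1/[ClO] = 0.7692 + 0.56 = 1.329
Step 4: [ClO] = 1/1.329 = 0.7523 M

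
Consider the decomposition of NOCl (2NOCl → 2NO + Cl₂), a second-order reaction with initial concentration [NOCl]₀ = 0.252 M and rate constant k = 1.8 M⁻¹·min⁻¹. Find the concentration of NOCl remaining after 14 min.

0.03428 M

Step 1: For a second-order reaction: 1/[NOCl] = 1/[NOCl]₀ + kt
Step 2: 1/[NOCl] = 1/0.252 + 1.8 × 14
Step 3: 1/[NOCl] = 3.968 + 25.2 = 29.17
Step 4: [NOCl] = 1/29.17 = 0.03428 M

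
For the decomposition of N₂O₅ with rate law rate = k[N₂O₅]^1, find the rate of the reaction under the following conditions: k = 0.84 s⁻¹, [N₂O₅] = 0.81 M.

0.6804 M/s

Step 1: Identify the rate law: rate = k[N₂O₅]^1
Step 2: Substitute values: rate = 0.84 × (0.81)^1
Step 3: Calculate: rate = 0.84 × 0.81 = 0.6804 M/s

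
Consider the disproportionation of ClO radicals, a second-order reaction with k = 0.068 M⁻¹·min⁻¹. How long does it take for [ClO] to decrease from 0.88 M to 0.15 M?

81.33 min

Step 1: For second-order: t = (1/[ClO] - 1/[ClO]₀)/k
Step 2: t = (1/0.15 - 1/0.88)/0.068
Step 3: t = (6.667 - 1.136)/0.068
Step 4: t = 5.53/0.068 = 81.33 min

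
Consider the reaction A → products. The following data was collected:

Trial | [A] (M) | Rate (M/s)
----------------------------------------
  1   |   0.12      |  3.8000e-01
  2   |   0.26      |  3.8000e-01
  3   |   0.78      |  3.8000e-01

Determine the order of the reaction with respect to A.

zeroth order (0)

Step 1: Compare trials - when concentration changes, rate stays constant.
Step 2: rate₂/rate₁ = 3.8000e-01/3.8000e-01 = 1
Step 3: [A]₂/[A]₁ = 0.26/0.12 = 2.167
Step 4: Since rate ratio ≈ (conc ratio)^0, the reaction is zeroth order.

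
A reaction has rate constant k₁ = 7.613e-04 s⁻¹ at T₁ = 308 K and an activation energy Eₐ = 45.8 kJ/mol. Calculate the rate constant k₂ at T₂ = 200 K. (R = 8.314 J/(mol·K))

4.864e-08 s⁻¹

Step 1: Use the two-temperature Arrhenius form: ln(k₂/k₁) = -Eₐ/R × (1/T₂ - 1/T₁)
Step 2: Convert Eₐ to J/mol: 45.8 kJ/mol = 45800 J/mol
Step 3: 1/T₂ - 1/T₁ = 1/200 - 1/308 = 1.753247e-03 K⁻¹
Step 4: ln(k₂/k₁) = -45800/8.314 × 1.753247e-03 = -9.65825
Step 5: k₂ = k₁ × exp(-9.65825) = 7.613e-04 × 6.38962e-05 = 4.864e-08 s⁻¹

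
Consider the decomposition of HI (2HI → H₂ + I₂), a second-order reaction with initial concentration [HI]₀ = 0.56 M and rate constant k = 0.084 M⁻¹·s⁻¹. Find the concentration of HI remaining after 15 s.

0.3283 M

Step 1: For a second-order reaction: 1/[HI] = 1/[HI]₀ + kt
Step 2: 1/[HI] = 1/0.56 + 0.084 × 15
Step 3: 1/[HI] = 1.786 + 1.26 = 3.046
Step 4: [HI] = 1/3.046 = 0.3283 M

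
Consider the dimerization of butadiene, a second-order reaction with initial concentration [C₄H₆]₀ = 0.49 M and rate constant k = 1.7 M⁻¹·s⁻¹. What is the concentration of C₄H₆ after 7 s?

0.07173 M

Step 1: For a second-order reaction: 1/[C₄H₆] = 1/[C₄H₆]₀ + kt
Step 2: 1/[C₄H₆] = 1/0.49 + 1.7 × 7
Step 3: 1/[C₄H₆] = 2.041 + 11.9 = 13.94
Step 4: [C₄H₆] = 1/13.94 = 0.07173 M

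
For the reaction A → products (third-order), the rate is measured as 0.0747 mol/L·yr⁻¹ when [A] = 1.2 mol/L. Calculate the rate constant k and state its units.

0.04323 (mol/L)⁻²·yr⁻¹

Step 1: rate = k[A]^3, so k = rate / [A]^3.
Step 2: k = 0.0747 / (1.2)^3 = 0.0747 / 1.728.
Step 3: k = 0.04323 (mol/L)⁻²·yr⁻¹.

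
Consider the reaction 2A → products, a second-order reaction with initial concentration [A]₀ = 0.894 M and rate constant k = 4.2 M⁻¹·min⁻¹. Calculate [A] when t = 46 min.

0.005146 M

Step 1: For a second-order reaction: 1/[A] = 1/[A]₀ + kt
Step 2: 1/[A] = 1/0.894 + 4.2 × 46
Step 3: 1/[A] = 1.119 + 193.2 = 194.3
Step 4: [A] = 1/194.3 = 0.005146 M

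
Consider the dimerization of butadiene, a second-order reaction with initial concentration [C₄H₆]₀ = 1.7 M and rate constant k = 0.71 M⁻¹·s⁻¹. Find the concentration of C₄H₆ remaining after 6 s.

0.2063 M

Step 1: For a second-order reaction: 1/[C₄H₆] = 1/[C₄H₆]₀ + kt
Step 2: 1/[C₄H₆] = 1/1.7 + 0.71 × 6
Step 3: 1/[C₄H₆] = 0.5882 + 4.26 = 4.848
Step 4: [C₄H₆] = 1/4.848 = 0.2063 M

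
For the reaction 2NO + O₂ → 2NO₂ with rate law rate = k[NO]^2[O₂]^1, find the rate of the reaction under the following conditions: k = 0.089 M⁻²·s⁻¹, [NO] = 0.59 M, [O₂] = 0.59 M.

0.01828 M/s

Step 1: The rate law is rate = k[NO]^2[O₂]^1
Step 2: Substitute: rate = 0.089 × (0.59)^2 × (0.59)^1
Step 3: rate = 0.089 × 0.3481 × 0.59 = 0.0182787 M/s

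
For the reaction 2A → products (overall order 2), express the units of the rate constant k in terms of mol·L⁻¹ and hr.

(mol·L⁻¹)⁻¹·hr⁻¹

Step 1: For overall order n, rate = k × (concentration)^n.
Step 2: Rate has units mol·L⁻¹·hr⁻¹; concentration term has units (mol·L⁻¹)^2.
Step 3: k = rate / (concentration)^n, so units of k = (mol·L⁻¹)^(1-2)·hr⁻¹ = (mol·L⁻¹)⁻¹·hr⁻¹.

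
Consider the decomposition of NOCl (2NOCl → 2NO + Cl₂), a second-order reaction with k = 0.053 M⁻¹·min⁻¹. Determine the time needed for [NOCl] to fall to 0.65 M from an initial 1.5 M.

16.45 min

Step 1: For second-order: t = (1/[NOCl] - 1/[NOCl]₀)/k
Step 2: t = (1/0.65 - 1/1.5)/0.053
Step 3: t = (1.538 - 0.6667)/0.053
Step 4: t = 0.8718/0.053 = 16.45 min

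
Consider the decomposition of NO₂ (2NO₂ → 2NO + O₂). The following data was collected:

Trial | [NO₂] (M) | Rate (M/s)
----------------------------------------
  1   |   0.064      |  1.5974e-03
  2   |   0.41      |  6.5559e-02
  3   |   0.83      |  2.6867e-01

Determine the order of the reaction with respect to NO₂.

second order (2)

Step 1: Compare trials to find order n where rate₂/rate₁ = ([NO₂]₂/[NO₂]₁)^n
Step 2: rate₂/rate₁ = 6.5559e-02/1.5974e-03 = 41.04
Step 3: [NO₂]₂/[NO₂]₁ = 0.41/0.064 = 6.406
Step 4: n = ln(41.04)/ln(6.406) = 2.00 ≈ 2
Step 5: The reaction is second order in NO₂.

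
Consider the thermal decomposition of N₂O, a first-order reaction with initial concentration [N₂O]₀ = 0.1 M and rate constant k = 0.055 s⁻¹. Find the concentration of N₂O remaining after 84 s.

0.0009853 M

Step 1: For a first-order reaction: [N₂O] = [N₂O]₀ × e^(-kt)
Step 2: [N₂O] = 0.1 × e^(-0.055 × 84)
Step 3: [N₂O] = 0.1 × e^(-4.62)
Step 4: [N₂O] = 0.1 × 0.0098528 = 0.0009853 M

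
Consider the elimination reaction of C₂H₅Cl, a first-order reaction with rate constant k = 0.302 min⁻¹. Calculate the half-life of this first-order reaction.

2.295 min

Step 1: For a first-order reaction, t₁/₂ = ln(2)/k
Step 2: t₁/₂ = ln(2)/0.302
Step 3: t₁/₂ = 0.6931/0.302 = 2.295 min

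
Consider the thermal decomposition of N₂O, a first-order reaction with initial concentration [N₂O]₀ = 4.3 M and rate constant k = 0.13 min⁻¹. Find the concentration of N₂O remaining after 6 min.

1.971 M

Step 1: For a first-order reaction: [N₂O] = [N₂O]₀ × e^(-kt)
Step 2: [N₂O] = 4.3 × e^(-0.13 × 6)
Step 3: [N₂O] = 4.3 × e^(-0.78)
Step 4: [N₂O] = 4.3 × 0.458406 = 1.971 M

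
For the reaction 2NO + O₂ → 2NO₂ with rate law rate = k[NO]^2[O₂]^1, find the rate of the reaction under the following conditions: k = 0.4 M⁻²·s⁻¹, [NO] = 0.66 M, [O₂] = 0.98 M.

0.1708 M/s

Step 1: The rate law is rate = k[NO]^2[O₂]^1
Step 2: Substitute: rate = 0.4 × (0.66)^2 × (0.98)^1
Step 3: rate = 0.4 × 0.4356 × 0.98 = 0.170755 M/s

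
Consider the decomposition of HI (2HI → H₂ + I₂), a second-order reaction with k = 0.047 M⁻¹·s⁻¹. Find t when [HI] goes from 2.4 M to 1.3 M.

7.501 s

Step 1: For second-order: t = (1/[HI] - 1/[HI]₀)/k
Step 2: t = (1/1.3 - 1/2.4)/0.047
Step 3: t = (0.7692 - 0.4167)/0.047
Step 4: t = 0.3526/0.047 = 7.501 s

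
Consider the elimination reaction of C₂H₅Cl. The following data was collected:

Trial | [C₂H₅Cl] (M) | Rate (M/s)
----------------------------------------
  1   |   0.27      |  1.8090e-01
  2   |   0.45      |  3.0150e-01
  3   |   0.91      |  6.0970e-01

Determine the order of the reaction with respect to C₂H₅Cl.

first order (1)

Step 1: Compare trials to find order n where rate₂/rate₁ = ([C₂H₅Cl]₂/[C₂H₅Cl]₁)^n
Step 2: rate₂/rate₁ = 3.0150e-01/1.8090e-01 = 1.667
Step 3: [C₂H₅Cl]₂/[C₂H₅Cl]₁ = 0.45/0.27 = 1.667
Step 4: n = ln(1.667)/ln(1.667) = 1.00 ≈ 1
Step 5: The reaction is first order in C₂H₅Cl.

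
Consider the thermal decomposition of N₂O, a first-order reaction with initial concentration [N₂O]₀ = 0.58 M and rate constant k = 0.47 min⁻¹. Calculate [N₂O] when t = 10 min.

0.005275 M

Step 1: For a first-order reaction: [N₂O] = [N₂O]₀ × e^(-kt)
Step 2: [N₂O] = 0.58 × e^(-0.47 × 10)
Step 3: [N₂O] = 0.58 × e^(-4.7)
Step 4: [N₂O] = 0.58 × 0.00909528 = 0.005275 M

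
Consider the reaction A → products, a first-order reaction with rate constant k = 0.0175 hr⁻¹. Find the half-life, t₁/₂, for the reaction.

39.61 hr

Step 1: For a first-order reaction, t₁/₂ = ln(2)/k
Step 2: t₁/₂ = ln(2)/0.0175
Step 3: t₁/₂ = 0.6931/0.0175 = 39.61 hr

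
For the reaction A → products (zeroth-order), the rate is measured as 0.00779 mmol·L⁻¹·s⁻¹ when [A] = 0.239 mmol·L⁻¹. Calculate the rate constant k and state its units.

0.00779 mmol·L⁻¹·s⁻¹

Step 1: For a zeroth-order reaction, rate = k (independent of concentration).
Step 2: k = rate = 0.00779 mmol·L⁻¹·s⁻¹.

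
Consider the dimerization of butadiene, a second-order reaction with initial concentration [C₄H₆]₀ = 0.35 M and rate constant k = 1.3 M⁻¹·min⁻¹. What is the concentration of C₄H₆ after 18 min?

0.03808 M

Step 1: For a second-order reaction: 1/[C₄H₆] = 1/[C₄H₆]₀ + kt
Step 2: 1/[C₄H₆] = 1/0.35 + 1.3 × 18
Step 3: 1/[C₄H₆] = 2.857 + 23.4 = 26.26
Step 4: [C₄H₆] = 1/26.26 = 0.03808 M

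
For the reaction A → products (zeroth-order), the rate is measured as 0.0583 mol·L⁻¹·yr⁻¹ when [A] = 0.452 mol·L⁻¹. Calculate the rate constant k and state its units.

0.0583 mol·L⁻¹·yr⁻¹

Step 1: For a zeroth-order reaction, rate = k (independent of concentration).
Step 2: k = rate = 0.0583 mol·L⁻¹·yr⁻¹.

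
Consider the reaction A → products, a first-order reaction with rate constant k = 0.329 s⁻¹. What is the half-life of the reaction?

2.107 s

Step 1: For a first-order reaction, t₁/₂ = ln(2)/k
Step 2: t₁/₂ = ln(2)/0.329
Step 3: t₁/₂ = 0.6931/0.329 = 2.107 s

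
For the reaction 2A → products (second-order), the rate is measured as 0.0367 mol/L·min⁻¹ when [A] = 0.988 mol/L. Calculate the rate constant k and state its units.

0.0376 (mol/L)⁻¹·min⁻¹

Step 1: rate = k[A]^2, so k = rate / [A]^2.
Step 2: k = 0.0367 / (0.988)^2 = 0.0367 / 0.9761.
Step 3: k = 0.0376 (mol/L)⁻¹·min⁻¹.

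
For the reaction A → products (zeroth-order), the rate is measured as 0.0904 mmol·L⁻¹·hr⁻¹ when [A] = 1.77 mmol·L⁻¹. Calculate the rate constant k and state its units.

0.0904 mmol·L⁻¹·hr⁻¹

Step 1: For a zeroth-order reaction, rate = k (independent of concentration).
Step 2: k = rate = 0.0904 mmol·L⁻¹·hr⁻¹.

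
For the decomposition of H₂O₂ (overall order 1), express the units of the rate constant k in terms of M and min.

min⁻¹

Step 1: For overall order n, rate = k × (concentration)^n.
Step 2: Rate has units M·min⁻¹; concentration term has units M^1.
Step 3: k = rate / (concentration)^n, so units of k = M^(1-1)·min⁻¹ = min⁻¹.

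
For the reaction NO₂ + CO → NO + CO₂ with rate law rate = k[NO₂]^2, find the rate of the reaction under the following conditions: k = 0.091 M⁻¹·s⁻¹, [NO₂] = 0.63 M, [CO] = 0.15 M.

0.03612 M/s

Step 1: The rate law is rate = k[NO₂]^2
Step 2: Note that the rate does not depend on [CO] (zero order in CO).
Step 3: rate = 0.091 × (0.63)^2 = 0.0361179 M/s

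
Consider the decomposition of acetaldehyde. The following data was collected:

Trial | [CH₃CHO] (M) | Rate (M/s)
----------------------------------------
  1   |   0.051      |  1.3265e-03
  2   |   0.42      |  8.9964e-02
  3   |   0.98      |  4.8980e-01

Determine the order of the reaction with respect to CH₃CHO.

second order (2)

Step 1: Compare trials to find order n where rate₂/rate₁ = ([CH₃CHO]₂/[CH₃CHO]₁)^n
Step 2: rate₂/rate₁ = 8.9964e-02/1.3265e-03 = 67.82
Step 3: [CH₃CHO]₂/[CH₃CHO]₁ = 0.42/0.051 = 8.235
Step 4: n = ln(67.82)/ln(8.235) = 2.00 ≈ 2
Step 5: The reaction is second order in CH₃CHO.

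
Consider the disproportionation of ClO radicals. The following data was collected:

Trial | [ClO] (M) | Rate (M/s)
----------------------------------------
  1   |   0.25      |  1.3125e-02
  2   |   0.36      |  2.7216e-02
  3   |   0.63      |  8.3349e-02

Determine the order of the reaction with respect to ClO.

second order (2)

Step 1: Compare trials to find order n where rate₂/rate₁ = ([ClO]₂/[ClO]₁)^n
Step 2: rate₂/rate₁ = 2.7216e-02/1.3125e-02 = 2.074
Step 3: [ClO]₂/[ClO]₁ = 0.36/0.25 = 1.44
Step 4: n = ln(2.074)/ln(1.44) = 2.00 ≈ 2
Step 5: The reaction is second order in ClO.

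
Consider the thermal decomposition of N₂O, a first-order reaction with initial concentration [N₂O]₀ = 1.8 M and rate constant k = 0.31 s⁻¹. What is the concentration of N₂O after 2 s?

0.9683 M

Step 1: For a first-order reaction: [N₂O] = [N₂O]₀ × e^(-kt)
Step 2: [N₂O] = 1.8 × e^(-0.31 × 2)
Step 3: [N₂O] = 1.8 × e^(-0.62)
Step 4: [N₂O] = 1.8 × 0.537944 = 0.9683 M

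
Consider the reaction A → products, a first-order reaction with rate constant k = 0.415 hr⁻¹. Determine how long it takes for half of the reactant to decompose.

1.67 hr

Step 1: For a first-order reaction, t₁/₂ = ln(2)/k
Step 2: t₁/₂ = ln(2)/0.415
Step 3: t₁/₂ = 0.6931/0.415 = 1.67 hr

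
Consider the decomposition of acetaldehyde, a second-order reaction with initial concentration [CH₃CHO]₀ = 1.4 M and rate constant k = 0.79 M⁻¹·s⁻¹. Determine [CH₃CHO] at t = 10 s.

0.1161 M

Step 1: For a second-order reaction: 1/[CH₃CHO] = 1/[CH₃CHO]₀ + kt
Step 2: 1/[CH₃CHO] = 1/1.4 + 0.79 × 10
Step 3: 1/[CH₃CHO] = 0.7143 + 7.9 = 8.614
Step 4: [CH₃CHO] = 1/8.614 = 0.1161 M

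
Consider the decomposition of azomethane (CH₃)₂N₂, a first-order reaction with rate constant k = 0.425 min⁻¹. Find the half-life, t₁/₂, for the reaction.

1.631 min

Step 1: For a first-order reaction, t₁/₂ = ln(2)/k
Step 2: t₁/₂ = ln(2)/0.425
Step 3: t₁/₂ = 0.6931/0.425 = 1.631 min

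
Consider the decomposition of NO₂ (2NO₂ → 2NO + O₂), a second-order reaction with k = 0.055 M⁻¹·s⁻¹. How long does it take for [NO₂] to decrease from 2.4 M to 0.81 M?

14.87 s

Step 1: For second-order: t = (1/[NO₂] - 1/[NO₂]₀)/k
Step 2: t = (1/0.81 - 1/2.4)/0.055
Step 3: t = (1.235 - 0.4167)/0.055
Step 4: t = 0.8179/0.055 = 14.87 s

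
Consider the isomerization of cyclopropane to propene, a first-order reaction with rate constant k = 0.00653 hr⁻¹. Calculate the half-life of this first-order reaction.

106.1 hr

Step 1: For a first-order reaction, t₁/₂ = ln(2)/k
Step 2: t₁/₂ = ln(2)/0.00653
Step 3: t₁/₂ = 0.6931/0.00653 = 106.1 hr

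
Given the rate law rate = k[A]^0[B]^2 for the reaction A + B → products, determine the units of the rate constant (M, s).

M⁻¹·s⁻¹

Step 1: Overall order = 0 + 2 = 2.
Step 2: rate has units M·s⁻¹; [A]^0[B]^2 has units M^2.
Step 3: k = rate/([A]^0[B]^2), so units of k = M^(1-2)·s⁻¹ = M⁻¹·s⁻¹.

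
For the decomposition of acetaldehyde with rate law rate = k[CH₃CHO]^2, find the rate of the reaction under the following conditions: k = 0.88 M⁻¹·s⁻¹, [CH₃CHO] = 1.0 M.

0.88 M/s

Step 1: Identify the rate law: rate = k[CH₃CHO]^2
Step 2: Substitute values: rate = 0.88 × (1.0)^2
Step 3: Calculate: rate = 0.88 × 1 = 0.88 M/s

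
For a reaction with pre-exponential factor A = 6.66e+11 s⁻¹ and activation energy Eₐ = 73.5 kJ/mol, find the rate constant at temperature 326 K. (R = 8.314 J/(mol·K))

1.11e+00 s⁻¹

Step 1: Use the Arrhenius equation: k = A × exp(-Eₐ/RT)
Step 2: Convert Eₐ to J/mol: 73.5 kJ/mol = 73500 J/mol
Step 3: Calculate the exponent: -Eₐ/(RT) = -73500/(8.314 × 326) = -27.11813
Step 4: k = 6.66e+11 × exp(-27.11813)
Step 5: k = 6.66e+11 × 1.67011e-12 = 1.1123e+00 s⁻¹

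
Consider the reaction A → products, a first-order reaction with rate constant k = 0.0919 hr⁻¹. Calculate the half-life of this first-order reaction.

7.542 hr

Step 1: For a first-order reaction, t₁/₂ = ln(2)/k
Step 2: t₁/₂ = ln(2)/0.0919
Step 3: t₁/₂ = 0.6931/0.0919 = 7.542 hr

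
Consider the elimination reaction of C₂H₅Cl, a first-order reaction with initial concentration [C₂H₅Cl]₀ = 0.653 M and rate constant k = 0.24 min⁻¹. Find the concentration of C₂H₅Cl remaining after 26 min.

0.001273 M

Step 1: For a first-order reaction: [C₂H₅Cl] = [C₂H₅Cl]₀ × e^(-kt)
Step 2: [C₂H₅Cl] = 0.653 × e^(-0.24 × 26)
Step 3: [C₂H₅Cl] = 0.653 × e^(-6.24)
Step 4: [C₂H₅Cl] = 0.653 × 0.00194986 = 0.001273 M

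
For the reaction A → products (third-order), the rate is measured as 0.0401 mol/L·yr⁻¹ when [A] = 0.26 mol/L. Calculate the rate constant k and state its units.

2.282 (mol/L)⁻²·yr⁻¹

Step 1: rate = k[A]^3, so k = rate / [A]^3.
Step 2: k = 0.0401 / (0.26)^3 = 0.0401 / 0.01758.
Step 3: k = 2.282 (mol/L)⁻²·yr⁻¹.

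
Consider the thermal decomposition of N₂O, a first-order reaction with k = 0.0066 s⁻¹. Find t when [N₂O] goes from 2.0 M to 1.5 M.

43.59 s

Step 1: For first-order: t = ln([N₂O]₀/[N₂O])/k
Step 2: t = ln(2.0/1.5)/0.0066
Step 3: t = ln(1.333)/0.0066
Step 4: t = 0.2877/0.0066 = 43.59 s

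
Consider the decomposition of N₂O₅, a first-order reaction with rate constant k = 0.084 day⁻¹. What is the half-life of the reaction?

8.252 day

Step 1: For a first-order reaction, t₁/₂ = ln(2)/k
Step 2: t₁/₂ = ln(2)/0.084
Step 3: t₁/₂ = 0.6931/0.084 = 8.252 day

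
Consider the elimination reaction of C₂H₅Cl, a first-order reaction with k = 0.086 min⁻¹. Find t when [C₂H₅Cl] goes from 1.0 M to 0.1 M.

26.77 min

Step 1: For first-order: t = ln([C₂H₅Cl]₀/[C₂H₅Cl])/k
Step 2: t = ln(1.0/0.1)/0.086
Step 3: t = ln(10)/0.086
Step 4: t = 2.303/0.086 = 26.77 min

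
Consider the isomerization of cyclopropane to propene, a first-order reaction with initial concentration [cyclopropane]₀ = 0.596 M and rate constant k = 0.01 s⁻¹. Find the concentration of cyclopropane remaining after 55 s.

0.3439 M

Step 1: For a first-order reaction: [cyclopropane] = [cyclopropane]₀ × e^(-kt)
Step 2: [cyclopropane] = 0.596 × e^(-0.01 × 55)
Step 3: [cyclopropane] = 0.596 × e^(-0.55)
Step 4: [cyclopropane] = 0.596 × 0.57695 = 0.3439 M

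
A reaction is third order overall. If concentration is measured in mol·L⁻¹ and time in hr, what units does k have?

(mol·L⁻¹)⁻²·hr⁻¹

Step 1: For overall order n, rate = k × (concentration)^n.
Step 2: Rate has units mol·L⁻¹·hr⁻¹; concentration term has units (mol·L⁻¹)^3.
Step 3: k = rate / (concentration)^n, so units of k = (mol·L⁻¹)^(1-3)·hr⁻¹ = (mol·L⁻¹)⁻²·hr⁻¹.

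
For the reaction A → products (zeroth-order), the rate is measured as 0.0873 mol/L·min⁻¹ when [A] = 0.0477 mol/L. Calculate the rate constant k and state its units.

0.0873 mol/L·min⁻¹

Step 1: For a zeroth-order reaction, rate = k (independent of concentration).
Step 2: k = rate = 0.0873 mol/L·min⁻¹.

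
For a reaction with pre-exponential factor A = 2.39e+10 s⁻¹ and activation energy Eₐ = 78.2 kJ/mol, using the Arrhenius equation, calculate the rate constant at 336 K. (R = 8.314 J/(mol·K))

1.66e-02 s⁻¹

Step 1: Use the Arrhenius equation: k = A × exp(-Eₐ/RT)
Step 2: Convert Eₐ to J/mol: 78.2 kJ/mol = 78200 J/mol
Step 3: Calculate the exponent: -Eₐ/(RT) = -78200/(8.314 × 336) = -27.99352
Step 4: k = 2.39e+10 × exp(-27.99352)
Step 5: k = 2.39e+10 × 6.95935e-13 = 1.6633e-02 s⁻¹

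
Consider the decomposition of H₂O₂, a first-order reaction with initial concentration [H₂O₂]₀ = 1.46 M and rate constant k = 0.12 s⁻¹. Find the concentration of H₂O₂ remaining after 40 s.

0.01202 M

Step 1: For a first-order reaction: [H₂O₂] = [H₂O₂]₀ × e^(-kt)
Step 2: [H₂O₂] = 1.46 × e^(-0.12 × 40)
Step 3: [H₂O₂] = 1.46 × e^(-4.8)
Step 4: [H₂O₂] = 1.46 × 0.00822975 = 0.01202 M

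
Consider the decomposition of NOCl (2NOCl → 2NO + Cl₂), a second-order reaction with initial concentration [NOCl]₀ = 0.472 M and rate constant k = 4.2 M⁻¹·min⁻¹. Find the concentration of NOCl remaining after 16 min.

0.01443 M

Step 1: For a second-order reaction: 1/[NOCl] = 1/[NOCl]₀ + kt
Step 2: 1/[NOCl] = 1/0.472 + 4.2 × 16
Step 3: 1/[NOCl] = 2.119 + 67.2 = 69.32
Step 4: [NOCl] = 1/69.32 = 0.01443 M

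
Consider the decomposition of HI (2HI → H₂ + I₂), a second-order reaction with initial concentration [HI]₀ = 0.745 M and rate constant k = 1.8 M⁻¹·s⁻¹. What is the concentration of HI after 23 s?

0.0234 M

Step 1: For a second-order reaction: 1/[HI] = 1/[HI]₀ + kt
Step 2: 1/[HI] = 1/0.745 + 1.8 × 23
Step 3: 1/[HI] = 1.342 + 41.4 = 42.74
Step 4: [HI] = 1/42.74 = 0.0234 M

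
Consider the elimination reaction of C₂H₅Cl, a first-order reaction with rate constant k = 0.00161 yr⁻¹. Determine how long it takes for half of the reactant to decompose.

430.5 yr

Step 1: For a first-order reaction, t₁/₂ = ln(2)/k
Step 2: t₁/₂ = ln(2)/0.00161
Step 3: t₁/₂ = 0.6931/0.00161 = 430.5 yr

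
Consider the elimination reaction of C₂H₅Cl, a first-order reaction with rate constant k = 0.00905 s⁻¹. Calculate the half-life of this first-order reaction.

76.59 s

Step 1: For a first-order reaction, t₁/₂ = ln(2)/k
Step 2: t₁/₂ = ln(2)/0.00905
Step 3: t₁/₂ = 0.6931/0.00905 = 76.59 s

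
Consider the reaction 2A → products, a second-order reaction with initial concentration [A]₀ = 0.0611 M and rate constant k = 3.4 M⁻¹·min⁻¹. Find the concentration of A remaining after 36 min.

0.007206 M

Step 1: For a second-order reaction: 1/[A] = 1/[A]₀ + kt
Step 2: 1/[A] = 1/0.0611 + 3.4 × 36
Step 3: 1/[A] = 16.37 + 122.4 = 138.8
Step 4: [A] = 1/138.8 = 0.007206 M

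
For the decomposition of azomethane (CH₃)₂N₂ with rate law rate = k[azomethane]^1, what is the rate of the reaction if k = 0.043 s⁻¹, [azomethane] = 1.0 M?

0.043 M/s

Step 1: Identify the rate law: rate = k[azomethane]^1
Step 2: Substitute values: rate = 0.043 × (1.0)^1
Step 3: Calculate: rate = 0.043 × 1 = 0.043 M/s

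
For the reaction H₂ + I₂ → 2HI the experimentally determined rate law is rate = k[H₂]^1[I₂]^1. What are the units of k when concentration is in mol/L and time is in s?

(mol/L)⁻¹·s⁻¹

Step 1: Overall order = 1 + 1 = 2.
Step 2: rate has units mol/L·s⁻¹; [H₂]^1[I₂]^1 has units (mol/L)^2.
Step 3: k = rate/([H₂]^1[I₂]^1), so units of k = (mol/L)^(1-2)·s⁻¹ = (mol/L)⁻¹·s⁻¹.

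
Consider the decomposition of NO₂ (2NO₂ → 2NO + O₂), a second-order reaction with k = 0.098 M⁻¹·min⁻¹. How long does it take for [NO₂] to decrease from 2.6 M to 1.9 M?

1.446 min

Step 1: For second-order: t = (1/[NO₂] - 1/[NO₂]₀)/k
Step 2: t = (1/1.9 - 1/2.6)/0.098
Step 3: t = (0.5263 - 0.3846)/0.098
Step 4: t = 0.1417/0.098 = 1.446 min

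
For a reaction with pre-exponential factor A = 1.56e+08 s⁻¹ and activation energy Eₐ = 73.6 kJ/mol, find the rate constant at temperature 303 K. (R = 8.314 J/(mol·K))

3.20e-05 s⁻¹

Step 1: Use the Arrhenius equation: k = A × exp(-Eₐ/RT)
Step 2: Convert Eₐ to J/mol: 73.6 kJ/mol = 73600 J/mol
Step 3: Calculate the exponent: -Eₐ/(RT) = -73600/(8.314 × 303) = -29.21630
Step 4: k = 1.56e+08 × exp(-29.21630)
Step 5: k = 1.56e+08 × 2.04891e-13 = 3.1963e-05 s⁻¹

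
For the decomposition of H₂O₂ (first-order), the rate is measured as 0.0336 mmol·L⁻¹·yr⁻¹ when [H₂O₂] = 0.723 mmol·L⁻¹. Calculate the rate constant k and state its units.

0.04647 yr⁻¹

Step 1: rate = k[H₂O₂]^1, so k = rate / [H₂O₂]^1.
Step 2: k = 0.0336 / (0.723)^1 = 0.0336 / 0.723.
Step 3: k = 0.04647 yr⁻¹.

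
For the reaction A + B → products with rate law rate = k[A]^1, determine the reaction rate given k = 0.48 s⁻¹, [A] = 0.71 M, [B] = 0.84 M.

0.3408 M/s

Step 1: The rate law is rate = k[A]^1
Step 2: Note that the rate does not depend on [B] (zero order in B).
Step 3: rate = 0.48 × (0.71)^1 = 0.3408 M/s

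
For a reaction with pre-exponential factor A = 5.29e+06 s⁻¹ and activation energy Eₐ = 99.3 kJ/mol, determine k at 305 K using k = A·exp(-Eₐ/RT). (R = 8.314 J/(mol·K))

5.21e-11 s⁻¹

Step 1: Use the Arrhenius equation: k = A × exp(-Eₐ/RT)
Step 2: Convert Eₐ to J/mol: 99.3 kJ/mol = 99300 J/mol
Step 3: Calculate the exponent: -Eₐ/(RT) = -99300/(8.314 × 305) = -39.15970
Step 4: k = 5.29e+06 × exp(-39.15970)
Step 5: k = 5.29e+06 × 9.84370e-18 = 5.2073e-11 s⁻¹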